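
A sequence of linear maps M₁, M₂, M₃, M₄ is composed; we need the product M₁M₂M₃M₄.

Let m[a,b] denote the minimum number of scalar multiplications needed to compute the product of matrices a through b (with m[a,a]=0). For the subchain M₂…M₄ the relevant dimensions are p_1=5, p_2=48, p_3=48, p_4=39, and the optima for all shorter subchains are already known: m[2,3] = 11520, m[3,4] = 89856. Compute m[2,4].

20880

m[2,4] = min over k∈[2,3] of m[2,k]+m[k+1,4]+p_{1}·p_k·p_{4}.
k=2: 0 + 89856 + 5·48·39 = 99216; k=3: 11520 + 0 + 5·48·39 = 20880.
Minimum: 20880 at k=3.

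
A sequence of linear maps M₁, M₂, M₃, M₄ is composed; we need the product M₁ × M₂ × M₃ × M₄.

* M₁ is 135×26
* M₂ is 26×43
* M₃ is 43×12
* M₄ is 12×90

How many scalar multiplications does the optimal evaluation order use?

201336

Adjacent pairs: M₁M₂ = 135·26·43 = 150930; M₂M₃ = 26·43·12 = 13416; M₃M₄ = 43·12·90 = 46440.
Length 3: M₁..M₃: k=1: 0+13416+135·26·12=55536; k=2: 150930+0+135·43·12=220590 → min 55536 | M₂..M₄: k=2: 0+46440+26·43·90=147060; k=3: 13416+0+26·12·90=41496 → min 41496.
Length 4: M₁..M₄: k=1: 0+41496+135·26·90=357396; k=2: 150930+46440+135·43·90=719820; k=3: 55536+0+135·12·90=201336 → min 201336.
Optimal order: ((M₁ × (M₂ × M₃)) × M₄) with cost 201336.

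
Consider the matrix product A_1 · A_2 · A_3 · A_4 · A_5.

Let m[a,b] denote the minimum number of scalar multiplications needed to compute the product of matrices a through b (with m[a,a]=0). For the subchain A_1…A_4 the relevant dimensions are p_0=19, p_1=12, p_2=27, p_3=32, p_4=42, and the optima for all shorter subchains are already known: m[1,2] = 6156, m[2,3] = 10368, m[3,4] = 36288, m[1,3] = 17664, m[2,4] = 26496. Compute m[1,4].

36072

m[1,4] = min over k∈[1,3] of m[1,k]+m[k+1,4]+p_{0}·p_k·p_{4}.
k=1: 0 + 26496 + 19·12·42 = 36072; k=2: 6156 + 36288 + 19·27·42 = 63990; k=3: 17664 + 0 + 19·32·42 = 43200.
Minimum: 36072 at k=1.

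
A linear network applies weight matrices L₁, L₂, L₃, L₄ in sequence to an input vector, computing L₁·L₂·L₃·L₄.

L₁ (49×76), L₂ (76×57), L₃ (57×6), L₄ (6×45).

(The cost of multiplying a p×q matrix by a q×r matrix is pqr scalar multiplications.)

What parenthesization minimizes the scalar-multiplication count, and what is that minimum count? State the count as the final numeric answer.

61566

Adjacent pairs: L₁L₂ = 49·76·57 = 212268; L₂L₃ = 76·57·6 = 25992; L₃L₄ = 57·6·45 = 15390.
Length 3: L₁..L₃: k=1: 0+25992+49·76·6=48336; k=2: 212268+0+49·57·6=229026 → min 48336 | L₂..L₄: k=2: 0+15390+76·57·45=210330; k=3: 25992+0+76·6·45=46512 → min 46512.
Length 4: L₁..L₄: k=1: 0+46512+49·76·45=214092; k=2: 212268+15390+49·57·45=353343; k=3: 48336+0+49·6·45=61566 → min 61566.
Optimal parenthesization: ((L₁·(L₂·L₃))·L₄) with cost 61566.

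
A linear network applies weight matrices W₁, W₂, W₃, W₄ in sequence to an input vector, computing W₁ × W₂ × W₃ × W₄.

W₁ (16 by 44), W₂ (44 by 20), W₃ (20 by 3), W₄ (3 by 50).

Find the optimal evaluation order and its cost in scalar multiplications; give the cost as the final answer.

Adjacent pairs: W₁W₂ = 16·44·20 = 14080; W₂W₃ = 44·20·3 = 2640; W₃W₄ = 20·3·50 = 3000.
Length 3: W₁..W₃: k=1: 0+2640+16·44·3=4752; k=2: 14080+0+16·20·3=15040 → min 4752 | W₂..W₄: k=2: 0+3000+44·20·50=47000; k=3: 2640+0+44·3·50=9240 → min 9240.
Length 4: W₁..W₄: k=1: 0+9240+16·44·50=44440; k=2: 14080+3000+16·20·50=33080; k=3: 4752+0+16·3·50=7152 → min 7152.
Optimal parenthesization: ((W₁ × (W₂ × W₃)) × W₄) with cost 7152.

7152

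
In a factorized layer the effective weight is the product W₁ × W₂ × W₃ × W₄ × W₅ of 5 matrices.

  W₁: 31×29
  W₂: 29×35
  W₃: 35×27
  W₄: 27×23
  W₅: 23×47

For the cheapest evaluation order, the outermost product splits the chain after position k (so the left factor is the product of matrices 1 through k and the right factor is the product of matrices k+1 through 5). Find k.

4

Adjacent pairs: W₁W₂ = 31·29·35 = 31465; W₂W₃ = 29·35·27 = 27405; W₃W₄ = 35·27·23 = 21735; W₄W₅ = 27·23·47 = 29187.
Length 3: W₁..W₃: k=1: 0+27405+31·29·27=51678; k=2: 31465+0+31·35·27=60760 → min 51678 | W₂..W₄: k=2: 0+21735+29·35·23=45080; k=3: 27405+0+29·27·23=45414 → min 45080 | W₃..W₅: k=3: 0+29187+35·27·47=73602; k=4: 21735+0+35·23·47=59570 → min 59570.
Length 4: W₁..W₄: k=1: 0+45080+31·29·23=65757; k=2: 31465+21735+31·35·23=78155; k=3: 51678+0+31·27·23=70929 → min 65757 | W₂..W₅: k=2: 0+59570+29·35·47=107275; k=3: 27405+29187+29·27·47=93393; k=4: 45080+0+29·23·47=76429 → min 76429.
Top-level splits: k=1: (W₁..W₁)·(W₂..W₅) → 0+76429+31·29·47 = 118682; k=2: (W₁..W₂)·(W₃..W₅) → 31465+59570+31·35·47 = 142030; k=3: (W₁..W₃)·(W₄..W₅) → 51678+29187+31·27·47 = 120204; k=4: (W₁..W₄)·(W₅..W₅) → 65757+0+31·23·47 = 99268.
Best split is after W₄, i.e. k = 4.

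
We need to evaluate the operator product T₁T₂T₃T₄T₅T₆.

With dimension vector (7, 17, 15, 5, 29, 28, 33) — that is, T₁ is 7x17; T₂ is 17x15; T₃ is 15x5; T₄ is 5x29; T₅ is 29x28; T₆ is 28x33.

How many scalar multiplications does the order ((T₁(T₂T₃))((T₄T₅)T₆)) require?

(T₂T₃): 17×15 by 15×5 → 17×5, cost 17·15·5 = 1275
(T₁(T₂T₃)): 7×17 by 17×5 → 7×5, cost 7·17·5 = 595; cumulative 1870
(T₄T₅): 5×29 by 29×28 → 5×28, cost 5·29·28 = 4060
((T₄T₅)T₆): 5×28 by 28×33 → 5×33, cost 5·28·33 = 4620; cumulative 8680
((T₁(T₂T₃))((T₄T₅)T₆)): 7×5 by 5×33 → 7×33, cost 7·5·33 = 1155; cumulative 11705
Total: 11705 scalar multiplications.

11705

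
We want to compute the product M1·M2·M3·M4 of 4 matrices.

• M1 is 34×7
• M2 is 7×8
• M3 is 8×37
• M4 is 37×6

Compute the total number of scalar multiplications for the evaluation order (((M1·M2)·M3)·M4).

(M1·M2): 34×7 by 7×8 → 34×8, cost 34·7·8 = 1904
((M1·M2)·M3): 34×8 by 8×37 → 34×37, cost 34·8·37 = 10064; cumulative 11968
(((M1·M2)·M3)·M4): 34×37 by 37×6 → 34×6, cost 34·37·6 = 7548; cumulative 19516
Total: 19516 scalar multiplications.

19516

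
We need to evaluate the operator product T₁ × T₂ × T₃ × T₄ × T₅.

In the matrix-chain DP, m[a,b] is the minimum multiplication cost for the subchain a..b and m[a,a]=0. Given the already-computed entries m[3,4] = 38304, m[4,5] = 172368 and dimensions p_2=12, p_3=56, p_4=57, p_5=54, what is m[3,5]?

m[3,5] = min over k∈[3,4] of m[3,k]+m[k+1,5]+p_{2}·p_k·p_{5}.
k=3: 0 + 172368 + 12·56·54 = 208656; k=4: 38304 + 0 + 12·57·54 = 75240.
Minimum: 75240 at k=4.

75240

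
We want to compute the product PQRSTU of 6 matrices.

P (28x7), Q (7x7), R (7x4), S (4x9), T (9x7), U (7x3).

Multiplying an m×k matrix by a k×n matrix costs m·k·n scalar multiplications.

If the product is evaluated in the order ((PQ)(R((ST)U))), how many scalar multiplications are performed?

(PQ): 28×7 by 7×7 → 28×7, cost 28·7·7 = 1372
(ST): 4×9 by 9×7 → 4×7, cost 4·9·7 = 252
((ST)U): 4×7 by 7×3 → 4×3, cost 4·7·3 = 84; cumulative 336
(R((ST)U)): 7×4 by 4×3 → 7×3, cost 7·4·3 = 84; cumulative 420
((PQ)(R((ST)U))): 28×7 by 7×3 → 28×3, cost 28·7·3 = 588; cumulative 2380
Total: 2380 scalar multiplications.

2380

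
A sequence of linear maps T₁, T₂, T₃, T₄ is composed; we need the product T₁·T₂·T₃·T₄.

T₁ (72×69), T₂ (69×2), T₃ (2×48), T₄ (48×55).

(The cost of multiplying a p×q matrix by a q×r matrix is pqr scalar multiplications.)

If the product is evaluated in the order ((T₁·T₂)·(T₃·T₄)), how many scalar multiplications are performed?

23136

(T₁·T₂): 72×69 by 69×2 → 72×2, cost 72·69·2 = 9936
(T₃·T₄): 2×48 by 48×55 → 2×55, cost 2·48·55 = 5280
((T₁·T₂)·(T₃·T₄)): 72×2 by 2×55 → 72×55, cost 72·2·55 = 7920; cumulative 23136
Total: 23136 scalar multiplications.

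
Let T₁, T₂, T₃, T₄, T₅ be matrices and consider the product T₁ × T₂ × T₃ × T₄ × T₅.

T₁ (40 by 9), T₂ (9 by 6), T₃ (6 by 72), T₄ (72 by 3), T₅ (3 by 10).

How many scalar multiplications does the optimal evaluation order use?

3738

Adjacent pairs: T₁T₂ = 40·9·6 = 2160; T₂T₃ = 9·6·72 = 3888; T₃T₄ = 6·72·3 = 1296; T₄T₅ = 72·3·10 = 2160.
Length 3: T₁..T₃: k=1: 0+3888+40·9·72=29808; k=2: 2160+0+40·6·72=19440 → min 19440 | T₂..T₄: k=2: 0+1296+9·6·3=1458; k=3: 3888+0+9·72·3=5832 → min 1458 | T₃..T₅: k=3: 0+2160+6·72·10=6480; k=4: 1296+0+6·3·10=1476 → min 1476.
Length 4: T₁..T₄: k=1: 0+1458+40·9·3=2538; k=2: 2160+1296+40·6·3=4176; k=3: 19440+0+40·72·3=28080 → min 2538 | T₂..T₅: k=2: 0+1476+9·6·10=2016; k=3: 3888+2160+9·72·10=12528; k=4: 1458+0+9·3·10=1728 → min 1728.
Length 5: T₁..T₅: k=1: 0+1728+40·9·10=5328; k=2: 2160+1476+40·6·10=6036; k=3: 19440+2160+40·72·10=50400; k=4: 2538+0+40·3·10=3738 → min 3738.
Optimal order: ((T₁ × (T₂ × (T₃ × T₄))) × T₅) with cost 3738.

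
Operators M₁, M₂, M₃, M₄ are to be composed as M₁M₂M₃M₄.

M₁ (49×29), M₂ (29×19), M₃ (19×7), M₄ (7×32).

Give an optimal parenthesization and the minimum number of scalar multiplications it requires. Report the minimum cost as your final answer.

24780

Adjacent pairs: M₁M₂ = 49·29·19 = 26999; M₂M₃ = 29·19·7 = 3857; M₃M₄ = 19·7·32 = 4256.
Length 3: M₁..M₃: k=1: 0+3857+49·29·7=13804; k=2: 26999+0+49·19·7=33516 → min 13804 | M₂..M₄: k=2: 0+4256+29·19·32=21888; k=3: 3857+0+29·7·32=10353 → min 10353.
Length 4: M₁..M₄: k=1: 0+10353+49·29·32=55825; k=2: 26999+4256+49·19·32=61047; k=3: 13804+0+49·7·32=24780 → min 24780.
Optimal parenthesization: ((M₁(M₂M₃))M₄) with cost 24780.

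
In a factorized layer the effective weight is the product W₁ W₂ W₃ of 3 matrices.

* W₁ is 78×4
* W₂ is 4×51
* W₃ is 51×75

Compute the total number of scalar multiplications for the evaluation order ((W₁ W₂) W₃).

(W₁ W₂): 78×4 by 4×51 → 78×51, cost 78·4·51 = 15912
((W₁ W₂) W₃): 78×51 by 51×75 → 78×75, cost 78·51·75 = 298350; cumulative 314262
Total: 314262 scalar multiplications.

314262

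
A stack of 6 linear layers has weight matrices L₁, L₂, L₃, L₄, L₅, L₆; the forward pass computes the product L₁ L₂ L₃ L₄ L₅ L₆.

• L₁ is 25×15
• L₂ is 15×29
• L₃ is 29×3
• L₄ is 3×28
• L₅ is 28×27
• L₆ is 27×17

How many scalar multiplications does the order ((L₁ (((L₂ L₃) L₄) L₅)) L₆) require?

35505

(L₂ L₃): 15×29 by 29×3 → 15×3, cost 15·29·3 = 1305
((L₂ L₃) L₄): 15×3 by 3×28 → 15×28, cost 15·3·28 = 1260; cumulative 2565
(((L₂ L₃) L₄) L₅): 15×28 by 28×27 → 15×27, cost 15·28·27 = 11340; cumulative 13905
(L₁ (((L₂ L₃) L₄) L₅)): 25×15 by 15×27 → 25×27, cost 25·15·27 = 10125; cumulative 24030
((L₁ (((L₂ L₃) L₄) L₅)) L₆): 25×27 by 27×17 → 25×17, cost 25·27·17 = 11475; cumulative 35505
Total: 35505 scalar multiplications.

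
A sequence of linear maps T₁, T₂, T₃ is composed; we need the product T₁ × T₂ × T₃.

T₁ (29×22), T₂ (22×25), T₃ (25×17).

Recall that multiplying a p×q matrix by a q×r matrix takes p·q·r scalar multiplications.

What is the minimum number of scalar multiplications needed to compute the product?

20196

Order (T₁ × (T₂ × T₃)): (T₂ × T₃): 22×25 by 25×17 → 22×17, cost 22·25·17 = 9350; (T₁ × (T₂ × T₃)): 29×22 by 22×17 → 29×17, cost 29·22·17 = 10846; cumulative 20196. Total 20196.
Order ((T₁ × T₂) × T₃): (T₁ × T₂): 29×22 by 22×25 → 29×25, cost 29·22·25 = 15950; ((T₁ × T₂) × T₃): 29×25 by 25×17 → 29×17, cost 29·25·17 = 12325; cumulative 28275. Total 28275.
Minimum: 20196.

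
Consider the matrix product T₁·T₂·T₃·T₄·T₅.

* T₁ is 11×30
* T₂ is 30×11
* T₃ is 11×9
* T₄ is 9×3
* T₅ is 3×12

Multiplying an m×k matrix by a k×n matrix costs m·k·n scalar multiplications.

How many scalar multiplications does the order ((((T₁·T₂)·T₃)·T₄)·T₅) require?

(T₁·T₂): 11×30 by 30×11 → 11×11, cost 11·30·11 = 3630
((T₁·T₂)·T₃): 11×11 by 11×9 → 11×9, cost 11·11·9 = 1089; cumulative 4719
(((T₁·T₂)·T₃)·T₄): 11×9 by 9×3 → 11×3, cost 11·9·3 = 297; cumulative 5016
((((T₁·T₂)·T₃)·T₄)·T₅): 11×3 by 3×12 → 11×12, cost 11·3·12 = 396; cumulative 5412
Total: 5412 scalar multiplications.

5412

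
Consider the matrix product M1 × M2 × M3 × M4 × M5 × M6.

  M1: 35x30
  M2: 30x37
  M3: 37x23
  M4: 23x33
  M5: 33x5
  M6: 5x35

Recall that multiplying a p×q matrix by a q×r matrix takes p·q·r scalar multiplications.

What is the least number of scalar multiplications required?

Adjacent pairs: M1M2 = 35·30·37 = 38850; M2M3 = 30·37·23 = 25530; M3M4 = 37·23·33 = 28083; M4M5 = 23·33·5 = 3795; M5M6 = 33·5·35 = 5775.
Length 3: M1..M3: k=1: 0+25530+35·30·23=49680; k=2: 38850+0+35·37·23=68635 → min 49680 | M2..M4: k=2: 0+28083+30·37·33=64713; k=3: 25530+0+30·23·33=48300 → min 48300 | M3..M5: k=3: 0+3795+37·23·5=8050; k=4: 28083+0+37·33·5=34188 → min 8050 | M4..M6: k=4: 0+5775+23·33·35=32340; k=5: 3795+0+23·5·35=7820 → min 7820.
Length 4: M1..M4: k=1: 0+48300+35·30·33=82950; k=2: 38850+28083+35·37·33=109668; k=3: 49680+0+35·23·33=76245 → min 76245 | M2..M5: k=2: 0+8050+30·37·5=13600; k=3: 25530+3795+30·23·5=32775; k=4: 48300+0+30·33·5=53250 → min 13600 | M3..M6: k=3: 0+7820+37·23·35=37605; k=4: 28083+5775+37·33·35=76593; k=5: 8050+0+37·5·35=14525 → min 14525.
Length 5: M1..M5: k=1: 0+13600+35·30·5=18850; k=2: 38850+8050+35·37·5=53375; k=3: 49680+3795+35·23·5=57500; k=4: 76245+0+35·33·5=82020 → min 18850 | M2..M6: k=2: 0+14525+30·37·35=53375; k=3: 25530+7820+30·23·35=57500; k=4: 48300+5775+30·33·35=88725; k=5: 13600+0+30·5·35=18850 → min 18850.
Length 6: M1..M6: k=1: 0+18850+35·30·35=55600; k=2: 38850+14525+35·37·35=98700; k=3: 49680+7820+35·23·35=85675; k=4: 76245+5775+35·33·35=122445; k=5: 18850+0+35·5·35=24975 → min 24975.
Optimal order: ((M1 × (M2 × (M3 × (M4 × M5)))) × M6) with cost 24975.

24975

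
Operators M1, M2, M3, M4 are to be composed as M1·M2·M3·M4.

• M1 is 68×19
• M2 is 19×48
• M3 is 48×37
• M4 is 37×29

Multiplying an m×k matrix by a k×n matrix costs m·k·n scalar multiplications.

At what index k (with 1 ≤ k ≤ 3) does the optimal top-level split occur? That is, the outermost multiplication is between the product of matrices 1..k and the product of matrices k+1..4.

Adjacent pairs: M1M2 = 68·19·48 = 62016; M2M3 = 19·48·37 = 33744; M3M4 = 48·37·29 = 51504.
Length 3: M1..M3: k=1: 0+33744+68·19·37=81548; k=2: 62016+0+68·48·37=182784 → min 81548 | M2..M4: k=2: 0+51504+19·48·29=77952; k=3: 33744+0+19·37·29=54131 → min 54131.
Top-level splits: k=1: (M1..M1)·(M2..M4) → 0+54131+68·19·29 = 91599; k=2: (M1..M2)·(M3..M4) → 62016+51504+68·48·29 = 208176; k=3: (M1..M3)·(M4..M4) → 81548+0+68·37·29 = 154512.
Best split is after M1, i.e. k = 1.

1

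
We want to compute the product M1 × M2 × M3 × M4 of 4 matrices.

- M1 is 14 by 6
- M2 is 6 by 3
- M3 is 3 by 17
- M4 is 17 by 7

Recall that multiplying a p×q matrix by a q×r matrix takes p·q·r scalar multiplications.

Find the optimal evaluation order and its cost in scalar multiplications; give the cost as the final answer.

Adjacent pairs: M1M2 = 14·6·3 = 252; M2M3 = 6·3·17 = 306; M3M4 = 3·17·7 = 357.
Length 3: M1..M3: k=1: 0+306+14·6·17=1734; k=2: 252+0+14·3·17=966 → min 966 | M2..M4: k=2: 0+357+6·3·7=483; k=3: 306+0+6·17·7=1020 → min 483.
Length 4: M1..M4: k=1: 0+483+14·6·7=1071; k=2: 252+357+14·3·7=903; k=3: 966+0+14·17·7=2632 → min 903.
Optimal parenthesization: ((M1 × M2) × (M3 × M4)) with cost 903.

903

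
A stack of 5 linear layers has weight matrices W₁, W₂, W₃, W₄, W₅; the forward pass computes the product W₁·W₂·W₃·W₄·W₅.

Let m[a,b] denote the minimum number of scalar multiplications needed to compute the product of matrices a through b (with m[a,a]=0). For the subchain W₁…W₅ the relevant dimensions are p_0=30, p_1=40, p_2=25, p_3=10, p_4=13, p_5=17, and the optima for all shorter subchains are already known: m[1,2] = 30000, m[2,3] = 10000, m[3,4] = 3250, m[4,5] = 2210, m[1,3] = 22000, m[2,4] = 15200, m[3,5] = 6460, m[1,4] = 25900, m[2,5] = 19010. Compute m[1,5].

29310

m[1,5] = min over k∈[1,4] of m[1,k]+m[k+1,5]+p_{0}·p_k·p_{5}.
k=1: 0 + 19010 + 30·40·17 = 39410; k=2: 30000 + 6460 + 30·25·17 = 49210; k=3: 22000 + 2210 + 30·10·17 = 29310; k=4: 25900 + 0 + 30·13·17 = 32530.
Minimum: 29310 at k=3.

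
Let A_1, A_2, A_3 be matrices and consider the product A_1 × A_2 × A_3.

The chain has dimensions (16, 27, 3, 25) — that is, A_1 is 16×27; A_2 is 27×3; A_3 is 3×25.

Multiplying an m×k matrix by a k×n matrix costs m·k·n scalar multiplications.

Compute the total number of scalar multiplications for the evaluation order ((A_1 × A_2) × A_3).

2496

(A_1 × A_2): 16×27 by 27×3 → 16×3, cost 16·27·3 = 1296
((A_1 × A_2) × A_3): 16×3 by 3×25 → 16×25, cost 16·3·25 = 1200; cumulative 2496
Total: 2496 scalar multiplications.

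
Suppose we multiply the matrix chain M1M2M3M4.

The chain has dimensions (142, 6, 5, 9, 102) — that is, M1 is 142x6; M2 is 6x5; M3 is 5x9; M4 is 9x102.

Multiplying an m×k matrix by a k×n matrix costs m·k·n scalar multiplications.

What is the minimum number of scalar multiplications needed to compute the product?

Adjacent pairs: M1M2 = 142·6·5 = 4260; M2M3 = 6·5·9 = 270; M3M4 = 5·9·102 = 4590.
Length 3: M1..M3: k=1: 0+270+142·6·9=7938; k=2: 4260+0+142·5·9=10650 → min 7938 | M2..M4: k=2: 0+4590+6·5·102=7650; k=3: 270+0+6·9·102=5778 → min 5778.
Length 4: M1..M4: k=1: 0+5778+142·6·102=92682; k=2: 4260+4590+142·5·102=81270; k=3: 7938+0+142·9·102=138294 → min 81270.
Optimal order: ((M1M2)(M3M4)) with cost 81270.

81270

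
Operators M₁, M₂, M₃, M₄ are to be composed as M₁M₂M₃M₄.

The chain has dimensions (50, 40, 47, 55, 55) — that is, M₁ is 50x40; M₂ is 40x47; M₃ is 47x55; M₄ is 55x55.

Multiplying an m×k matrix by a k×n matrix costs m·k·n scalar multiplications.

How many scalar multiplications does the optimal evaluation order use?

Adjacent pairs: M₁M₂ = 50·40·47 = 94000; M₂M₃ = 40·47·55 = 103400; M₃M₄ = 47·55·55 = 142175.
Length 3: M₁..M₃: k=1: 0+103400+50·40·55=213400; k=2: 94000+0+50·47·55=223250 → min 213400 | M₂..M₄: k=2: 0+142175+40·47·55=245575; k=3: 103400+0+40·55·55=224400 → min 224400.
Length 4: M₁..M₄: k=1: 0+224400+50·40·55=334400; k=2: 94000+142175+50·47·55=365425; k=3: 213400+0+50·55·55=364650 → min 334400.
Optimal order: (M₁((M₂M₃)M₄)) with cost 334400.

334400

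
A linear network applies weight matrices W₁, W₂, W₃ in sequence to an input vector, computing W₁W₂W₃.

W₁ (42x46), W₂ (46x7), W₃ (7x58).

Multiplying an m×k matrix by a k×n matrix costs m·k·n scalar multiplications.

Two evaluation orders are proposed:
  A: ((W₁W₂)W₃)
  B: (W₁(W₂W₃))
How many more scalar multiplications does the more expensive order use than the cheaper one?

Order A = ((W₁W₂)W₃): (W₁W₂): 42×46 by 46×7 → 42×7, cost 42·46·7 = 13524; ((W₁W₂)W₃): 42×7 by 7×58 → 42×58, cost 42·7·58 = 17052; cumulative 30576. Total 30576.
Order B = (W₁(W₂W₃)): (W₂W₃): 46×7 by 7×58 → 46×58, cost 46·7·58 = 18676; (W₁(W₂W₃)): 42×46 by 46×58 → 42×58, cost 42·46·58 = 112056; cumulative 130732. Total 130732.
Difference: |30576 − 130732| = 100156.

100156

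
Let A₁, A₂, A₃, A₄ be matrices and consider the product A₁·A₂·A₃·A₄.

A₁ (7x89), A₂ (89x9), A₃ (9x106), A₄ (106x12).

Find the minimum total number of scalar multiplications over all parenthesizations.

Adjacent pairs: A₁A₂ = 7·89·9 = 5607; A₂A₃ = 89·9·106 = 84906; A₃A₄ = 9·106·12 = 11448.
Length 3: A₁..A₃: k=1: 0+84906+7·89·106=150944; k=2: 5607+0+7·9·106=12285 → min 12285 | A₂..A₄: k=2: 0+11448+89·9·12=21060; k=3: 84906+0+89·106·12=198114 → min 21060.
Length 4: A₁..A₄: k=1: 0+21060+7·89·12=28536; k=2: 5607+11448+7·9·12=17811; k=3: 12285+0+7·106·12=21189 → min 17811.
Optimal order: ((A₁·A₂)·(A₃·A₄)) with cost 17811.

17811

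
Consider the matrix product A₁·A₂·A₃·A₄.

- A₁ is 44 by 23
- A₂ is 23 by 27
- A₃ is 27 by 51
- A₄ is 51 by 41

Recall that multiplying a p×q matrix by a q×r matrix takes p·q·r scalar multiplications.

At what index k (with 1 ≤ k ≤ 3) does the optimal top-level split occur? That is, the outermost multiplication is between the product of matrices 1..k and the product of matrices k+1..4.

Adjacent pairs: A₁A₂ = 44·23·27 = 27324; A₂A₃ = 23·27·51 = 31671; A₃A₄ = 27·51·41 = 56457.
Length 3: A₁..A₃: k=1: 0+31671+44·23·51=83283; k=2: 27324+0+44·27·51=87912 → min 83283 | A₂..A₄: k=2: 0+56457+23·27·41=81918; k=3: 31671+0+23·51·41=79764 → min 79764.
Top-level splits: k=1: (A₁..A₁)·(A₂..A₄) → 0+79764+44·23·41 = 121256; k=2: (A₁..A₂)·(A₃..A₄) → 27324+56457+44·27·41 = 132489; k=3: (A₁..A₃)·(A₄..A₄) → 83283+0+44·51·41 = 175287.
Best split is after A₁, i.e. k = 1.

1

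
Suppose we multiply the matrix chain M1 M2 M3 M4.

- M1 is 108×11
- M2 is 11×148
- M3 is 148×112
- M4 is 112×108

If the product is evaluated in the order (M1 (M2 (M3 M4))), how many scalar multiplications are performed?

2094336

(M3 M4): 148×112 by 112×108 → 148×108, cost 148·112·108 = 1790208
(M2 (M3 M4)): 11×148 by 148×108 → 11×108, cost 11·148·108 = 175824; cumulative 1966032
(M1 (M2 (M3 M4))): 108×11 by 11×108 → 108×108, cost 108·11·108 = 128304; cumulative 2094336
Total: 2094336 scalar multiplications.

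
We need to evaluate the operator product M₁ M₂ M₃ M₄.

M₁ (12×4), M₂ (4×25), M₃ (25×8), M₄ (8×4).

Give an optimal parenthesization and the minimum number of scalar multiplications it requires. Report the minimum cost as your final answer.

1120

Adjacent pairs: M₁M₂ = 12·4·25 = 1200; M₂M₃ = 4·25·8 = 800; M₃M₄ = 25·8·4 = 800.
Length 3: M₁..M₃: k=1: 0+800+12·4·8=1184; k=2: 1200+0+12·25·8=3600 → min 1184 | M₂..M₄: k=2: 0+800+4·25·4=1200; k=3: 800+0+4·8·4=928 → min 928.
Length 4: M₁..M₄: k=1: 0+928+12·4·4=1120; k=2: 1200+800+12·25·4=3200; k=3: 1184+0+12·8·4=1568 → min 1120.
Optimal parenthesization: (M₁ ((M₂ M₃) M₄)) with cost 1120.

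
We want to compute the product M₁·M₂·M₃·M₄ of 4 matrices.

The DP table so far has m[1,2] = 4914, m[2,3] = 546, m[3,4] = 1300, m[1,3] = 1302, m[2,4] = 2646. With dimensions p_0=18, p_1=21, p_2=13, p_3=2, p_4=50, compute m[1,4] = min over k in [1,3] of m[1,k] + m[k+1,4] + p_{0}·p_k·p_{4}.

m[1,4] = min over k∈[1,3] of m[1,k]+m[k+1,4]+p_{0}·p_k·p_{4}.
k=1: 0 + 2646 + 18·21·50 = 21546; k=2: 4914 + 1300 + 18·13·50 = 17914; k=3: 1302 + 0 + 18·2·50 = 3102.
Minimum: 3102 at k=3.

3102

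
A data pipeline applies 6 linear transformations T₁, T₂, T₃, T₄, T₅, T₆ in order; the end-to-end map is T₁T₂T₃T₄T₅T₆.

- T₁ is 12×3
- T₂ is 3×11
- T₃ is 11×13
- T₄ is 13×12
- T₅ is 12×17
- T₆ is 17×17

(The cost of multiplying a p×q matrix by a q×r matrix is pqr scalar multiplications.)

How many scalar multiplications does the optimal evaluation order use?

2988

Adjacent pairs: T₁T₂ = 12·3·11 = 396; T₂T₃ = 3·11·13 = 429; T₃T₄ = 11·13·12 = 1716; T₄T₅ = 13·12·17 = 2652; T₅T₆ = 12·17·17 = 3468.
Length 3: T₁..T₃: k=1: 0+429+12·3·13=897; k=2: 396+0+12·11·13=2112 → min 897 | T₂..T₄: k=2: 0+1716+3·11·12=2112; k=3: 429+0+3·13·12=897 → min 897 | T₃..T₅: k=3: 0+2652+11·13·17=5083; k=4: 1716+0+11·12·17=3960 → min 3960 | T₄..T₆: k=4: 0+3468+13·12·17=6120; k=5: 2652+0+13·17·17=6409 → min 6120.
Length 4: T₁..T₄: k=1: 0+897+12·3·12=1329; k=2: 396+1716+12·11·12=3696; k=3: 897+0+12·13·12=2769 → min 1329 | T₂..T₅: k=2: 0+3960+3·11·17=4521; k=3: 429+2652+3·13·17=3744; k=4: 897+0+3·12·17=1509 → min 1509 | T₃..T₆: k=3: 0+6120+11·13·17=8551; k=4: 1716+3468+11·12·17=7428; k=5: 3960+0+11·17·17=7139 → min 7139.
Length 5: T₁..T₅: k=1: 0+1509+12·3·17=2121; k=2: 396+3960+12·11·17=6600; k=3: 897+2652+12·13·17=6201; k=4: 1329+0+12·12·17=3777 → min 2121 | T₂..T₆: k=2: 0+7139+3·11·17=7700; k=3: 429+6120+3·13·17=7212; k=4: 897+3468+3·12·17=4977; k=5: 1509+0+3·17·17=2376 → min 2376.
Length 6: T₁..T₆: k=1: 0+2376+12·3·17=2988; k=2: 396+7139+12·11·17=9779; k=3: 897+6120+12·13·17=9669; k=4: 1329+3468+12·12·17=7245; k=5: 2121+0+12·17·17=5589 → min 2988.
Optimal order: (T₁((((T₂T₃)T₄)T₅)T₆)) with cost 2988.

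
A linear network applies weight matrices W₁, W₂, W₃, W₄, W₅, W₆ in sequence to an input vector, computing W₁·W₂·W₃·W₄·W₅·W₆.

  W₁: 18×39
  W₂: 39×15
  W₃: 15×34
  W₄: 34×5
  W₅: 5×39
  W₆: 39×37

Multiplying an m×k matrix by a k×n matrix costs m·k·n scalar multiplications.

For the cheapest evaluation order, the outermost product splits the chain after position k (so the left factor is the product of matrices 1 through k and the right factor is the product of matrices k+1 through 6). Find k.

Adjacent pairs: W₁W₂ = 18·39·15 = 10530; W₂W₃ = 39·15·34 = 19890; W₃W₄ = 15·34·5 = 2550; W₄W₅ = 34·5·39 = 6630; W₅W₆ = 5·39·37 = 7215.
Length 3: W₁..W₃: k=1: 0+19890+18·39·34=43758; k=2: 10530+0+18·15·34=19710 → min 19710 | W₂..W₄: k=2: 0+2550+39·15·5=5475; k=3: 19890+0+39·34·5=26520 → min 5475 | W₃..W₅: k=3: 0+6630+15·34·39=26520; k=4: 2550+0+15·5·39=5475 → min 5475 | W₄..W₆: k=4: 0+7215+34·5·37=13505; k=5: 6630+0+34·39·37=55692 → min 13505.
Length 4: W₁..W₄: k=1: 0+5475+18·39·5=8985; k=2: 10530+2550+18·15·5=14430; k=3: 19710+0+18·34·5=22770 → min 8985 | W₂..W₅: k=2: 0+5475+39·15·39=28290; k=3: 19890+6630+39·34·39=78234; k=4: 5475+0+39·5·39=13080 → min 13080 | W₃..W₆: k=3: 0+13505+15·34·37=32375; k=4: 2550+7215+15·5·37=12540; k=5: 5475+0+15·39·37=27120 → min 12540.
Length 5: W₁..W₅: k=1: 0+13080+18·39·39=40458; k=2: 10530+5475+18·15·39=26535; k=3: 19710+6630+18·34·39=50208; k=4: 8985+0+18·5·39=12495 → min 12495 | W₂..W₆: k=2: 0+12540+39·15·37=34185; k=3: 19890+13505+39·34·37=82457; k=4: 5475+7215+39·5·37=19905; k=5: 13080+0+39·39·37=69357 → min 19905.
Top-level splits: k=1: (W₁..W₁)·(W₂..W₆) → 0+19905+18·39·37 = 45879; k=2: (W₁..W₂)·(W₃..W₆) → 10530+12540+18·15·37 = 33060; k=3: (W₁..W₃)·(W₄..W₆) → 19710+13505+18·34·37 = 55859; k=4: (W₁..W₄)·(W₅..W₆) → 8985+7215+18·5·37 = 19530; k=5: (W₁..W₅)·(W₆..W₆) → 12495+0+18·39·37 = 38469.
Best split is after W₄, i.e. k = 4.

4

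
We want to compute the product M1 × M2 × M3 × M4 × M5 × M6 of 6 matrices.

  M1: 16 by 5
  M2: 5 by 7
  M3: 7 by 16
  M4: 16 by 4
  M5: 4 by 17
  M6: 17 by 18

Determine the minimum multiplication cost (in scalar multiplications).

3284

Adjacent pairs: M1M2 = 16·5·7 = 560; M2M3 = 5·7·16 = 560; M3M4 = 7·16·4 = 448; M4M5 = 16·4·17 = 1088; M5M6 = 4·17·18 = 1224.
Length 3: M1..M3: k=1: 0+560+16·5·16=1840; k=2: 560+0+16·7·16=2352 → min 1840 | M2..M4: k=2: 0+448+5·7·4=588; k=3: 560+0+5·16·4=880 → min 588 | M3..M5: k=3: 0+1088+7·16·17=2992; k=4: 448+0+7·4·17=924 → min 924 | M4..M6: k=4: 0+1224+16·4·18=2376; k=5: 1088+0+16·17·18=5984 → min 2376.
Length 4: M1..M4: k=1: 0+588+16·5·4=908; k=2: 560+448+16·7·4=1456; k=3: 1840+0+16·16·4=2864 → min 908 | M2..M5: k=2: 0+924+5·7·17=1519; k=3: 560+1088+5·16·17=3008; k=4: 588+0+5·4·17=928 → min 928 | M3..M6: k=3: 0+2376+7·16·18=4392; k=4: 448+1224+7·4·18=2176; k=5: 924+0+7·17·18=3066 → min 2176.
Length 5: M1..M5: k=1: 0+928+16·5·17=2288; k=2: 560+924+16·7·17=3388; k=3: 1840+1088+16·16·17=7280; k=4: 908+0+16·4·17=1996 → min 1996 | M2..M6: k=2: 0+2176+5·7·18=2806; k=3: 560+2376+5·16·18=4376; k=4: 588+1224+5·4·18=2172; k=5: 928+0+5·17·18=2458 → min 2172.
Length 6: M1..M6: k=1: 0+2172+16·5·18=3612; k=2: 560+2176+16·7·18=4752; k=3: 1840+2376+16·16·18=8824; k=4: 908+1224+16·4·18=3284; k=5: 1996+0+16·17·18=6892 → min 3284.
Optimal order: ((M1 × (M2 × (M3 × M4))) × (M5 × M6)) with cost 3284.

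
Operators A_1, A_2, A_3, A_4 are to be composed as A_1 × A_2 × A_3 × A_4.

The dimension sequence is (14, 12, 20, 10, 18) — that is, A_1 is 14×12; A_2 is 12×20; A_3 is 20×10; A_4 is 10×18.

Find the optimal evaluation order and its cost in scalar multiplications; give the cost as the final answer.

6600

Adjacent pairs: A_1A_2 = 14·12·20 = 3360; A_2A_3 = 12·20·10 = 2400; A_3A_4 = 20·10·18 = 3600.
Length 3: A_1..A_3: k=1: 0+2400+14·12·10=4080; k=2: 3360+0+14·20·10=6160 → min 4080 | A_2..A_4: k=2: 0+3600+12·20·18=7920; k=3: 2400+0+12·10·18=4560 → min 4560.
Length 4: A_1..A_4: k=1: 0+4560+14·12·18=7584; k=2: 3360+3600+14·20·18=12000; k=3: 4080+0+14·10·18=6600 → min 6600.
Optimal parenthesization: ((A_1 × (A_2 × A_3)) × A_4) with cost 6600.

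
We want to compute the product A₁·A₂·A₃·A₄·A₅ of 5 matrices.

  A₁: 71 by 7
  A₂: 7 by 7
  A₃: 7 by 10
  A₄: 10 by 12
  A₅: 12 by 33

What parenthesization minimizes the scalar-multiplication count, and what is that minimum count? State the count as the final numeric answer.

Adjacent pairs: A₁A₂ = 71·7·7 = 3479; A₂A₃ = 7·7·10 = 490; A₃A₄ = 7·10·12 = 840; A₄A₅ = 10·12·33 = 3960.
Length 3: A₁..A₃: k=1: 0+490+71·7·10=5460; k=2: 3479+0+71·7·10=8449 → min 5460 | A₂..A₄: k=2: 0+840+7·7·12=1428; k=3: 490+0+7·10·12=1330 → min 1330 | A₃..A₅: k=3: 0+3960+7·10·33=6270; k=4: 840+0+7·12·33=3612 → min 3612.
Length 4: A₁..A₄: k=1: 0+1330+71·7·12=7294; k=2: 3479+840+71·7·12=10283; k=3: 5460+0+71·10·12=13980 → min 7294 | A₂..A₅: k=2: 0+3612+7·7·33=5229; k=3: 490+3960+7·10·33=6760; k=4: 1330+0+7·12·33=4102 → min 4102.
Length 5: A₁..A₅: k=1: 0+4102+71·7·33=20503; k=2: 3479+3612+71·7·33=23492; k=3: 5460+3960+71·10·33=32850; k=4: 7294+0+71·12·33=35410 → min 20503.
Optimal parenthesization: (A₁·(((A₂·A₃)·A₄)·A₅)) with cost 20503.

20503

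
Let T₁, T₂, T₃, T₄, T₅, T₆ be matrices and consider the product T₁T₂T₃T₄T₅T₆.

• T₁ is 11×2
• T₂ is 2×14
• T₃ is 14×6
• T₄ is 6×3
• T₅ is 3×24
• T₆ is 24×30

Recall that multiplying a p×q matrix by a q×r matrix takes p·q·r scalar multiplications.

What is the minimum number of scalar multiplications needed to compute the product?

Adjacent pairs: T₁T₂ = 11·2·14 = 308; T₂T₃ = 2·14·6 = 168; T₃T₄ = 14·6·3 = 252; T₄T₅ = 6·3·24 = 432; T₅T₆ = 3·24·30 = 2160.
Length 3: T₁..T₃: k=1: 0+168+11·2·6=300; k=2: 308+0+11·14·6=1232 → min 300 | T₂..T₄: k=2: 0+252+2·14·3=336; k=3: 168+0+2·6·3=204 → min 204 | T₃..T₅: k=3: 0+432+14·6·24=2448; k=4: 252+0+14·3·24=1260 → min 1260 | T₄..T₆: k=4: 0+2160+6·3·30=2700; k=5: 432+0+6·24·30=4752 → min 2700.
Length 4: T₁..T₄: k=1: 0+204+11·2·3=270; k=2: 308+252+11·14·3=1022; k=3: 300+0+11·6·3=498 → min 270 | T₂..T₅: k=2: 0+1260+2·14·24=1932; k=3: 168+432+2·6·24=888; k=4: 204+0+2·3·24=348 → min 348 | T₃..T₆: k=3: 0+2700+14·6·30=5220; k=4: 252+2160+14·3·30=3672; k=5: 1260+0+14·24·30=11340 → min 3672.
Length 5: T₁..T₅: k=1: 0+348+11·2·24=876; k=2: 308+1260+11·14·24=5264; k=3: 300+432+11·6·24=2316; k=4: 270+0+11·3·24=1062 → min 876 | T₂..T₆: k=2: 0+3672+2·14·30=4512; k=3: 168+2700+2·6·30=3228; k=4: 204+2160+2·3·30=2544; k=5: 348+0+2·24·30=1788 → min 1788.
Length 6: T₁..T₆: k=1: 0+1788+11·2·30=2448; k=2: 308+3672+11·14·30=8600; k=3: 300+2700+11·6·30=4980; k=4: 270+2160+11·3·30=3420; k=5: 876+0+11·24·30=8796 → min 2448.
Optimal order: (T₁((((T₂T₃)T₄)T₅)T₆)) with cost 2448.

2448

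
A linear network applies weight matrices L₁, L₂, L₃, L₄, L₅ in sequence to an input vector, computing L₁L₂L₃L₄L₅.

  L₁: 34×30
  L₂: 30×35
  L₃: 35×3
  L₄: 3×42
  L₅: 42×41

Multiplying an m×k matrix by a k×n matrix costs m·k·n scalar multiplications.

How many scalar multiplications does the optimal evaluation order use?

15558

Adjacent pairs: L₁L₂ = 34·30·35 = 35700; L₂L₃ = 30·35·3 = 3150; L₃L₄ = 35·3·42 = 4410; L₄L₅ = 3·42·41 = 5166.
Length 3: L₁..L₃: k=1: 0+3150+34·30·3=6210; k=2: 35700+0+34·35·3=39270 → min 6210 | L₂..L₄: k=2: 0+4410+30·35·42=48510; k=3: 3150+0+30·3·42=6930 → min 6930 | L₃..L₅: k=3: 0+5166+35·3·41=9471; k=4: 4410+0+35·42·41=64680 → min 9471.
Length 4: L₁..L₄: k=1: 0+6930+34·30·42=49770; k=2: 35700+4410+34·35·42=90090; k=3: 6210+0+34·3·42=10494 → min 10494 | L₂..L₅: k=2: 0+9471+30·35·41=52521; k=3: 3150+5166+30·3·41=12006; k=4: 6930+0+30·42·41=58590 → min 12006.
Length 5: L₁..L₅: k=1: 0+12006+34·30·41=53826; k=2: 35700+9471+34·35·41=93961; k=3: 6210+5166+34·3·41=15558; k=4: 10494+0+34·42·41=69042 → min 15558.
Optimal order: ((L₁(L₂L₃))(L₄L₅)) with cost 15558.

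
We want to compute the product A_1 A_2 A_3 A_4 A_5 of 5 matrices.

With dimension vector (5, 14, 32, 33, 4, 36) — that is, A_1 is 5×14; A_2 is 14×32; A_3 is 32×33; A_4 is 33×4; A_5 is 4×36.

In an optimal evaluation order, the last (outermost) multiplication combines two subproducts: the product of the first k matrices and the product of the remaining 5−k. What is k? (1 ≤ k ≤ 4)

Adjacent pairs: A_1A_2 = 5·14·32 = 2240; A_2A_3 = 14·32·33 = 14784; A_3A_4 = 32·33·4 = 4224; A_4A_5 = 33·4·36 = 4752.
Length 3: A_1..A_3: k=1: 0+14784+5·14·33=17094; k=2: 2240+0+5·32·33=7520 → min 7520 | A_2..A_4: k=2: 0+4224+14·32·4=6016; k=3: 14784+0+14·33·4=16632 → min 6016 | A_3..A_5: k=3: 0+4752+32·33·36=42768; k=4: 4224+0+32·4·36=8832 → min 8832.
Length 4: A_1..A_4: k=1: 0+6016+5·14·4=6296; k=2: 2240+4224+5·32·4=7104; k=3: 7520+0+5·33·4=8180 → min 6296 | A_2..A_5: k=2: 0+8832+14·32·36=24960; k=3: 14784+4752+14·33·36=36168; k=4: 6016+0+14·4·36=8032 → min 8032.
Top-level splits: k=1: (A_1..A_1)·(A_2..A_5) → 0+8032+5·14·36 = 10552; k=2: (A_1..A_2)·(A_3..A_5) → 2240+8832+5·32·36 = 16832; k=3: (A_1..A_3)·(A_4..A_5) → 7520+4752+5·33·36 = 18212; k=4: (A_1..A_4)·(A_5..A_5) → 6296+0+5·4·36 = 7016.
Best split is after A_4, i.e. k = 4.

4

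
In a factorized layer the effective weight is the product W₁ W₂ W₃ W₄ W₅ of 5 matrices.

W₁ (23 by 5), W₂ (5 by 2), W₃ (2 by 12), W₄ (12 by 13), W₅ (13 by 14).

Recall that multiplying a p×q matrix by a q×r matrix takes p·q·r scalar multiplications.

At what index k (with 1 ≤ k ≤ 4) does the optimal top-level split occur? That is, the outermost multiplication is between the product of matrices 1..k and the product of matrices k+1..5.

Adjacent pairs: W₁W₂ = 23·5·2 = 230; W₂W₃ = 5·2·12 = 120; W₃W₄ = 2·12·13 = 312; W₄W₅ = 12·13·14 = 2184.
Length 3: W₁..W₃: k=1: 0+120+23·5·12=1500; k=2: 230+0+23·2·12=782 → min 782 | W₂..W₄: k=2: 0+312+5·2·13=442; k=3: 120+0+5·12·13=900 → min 442 | W₃..W₅: k=3: 0+2184+2·12·14=2520; k=4: 312+0+2·13·14=676 → min 676.
Length 4: W₁..W₄: k=1: 0+442+23·5·13=1937; k=2: 230+312+23·2·13=1140; k=3: 782+0+23·12·13=4370 → min 1140 | W₂..W₅: k=2: 0+676+5·2·14=816; k=3: 120+2184+5·12·14=3144; k=4: 442+0+5·13·14=1352 → min 816.
Top-level splits: k=1: (W₁..W₁)·(W₂..W₅) → 0+816+23·5·14 = 2426; k=2: (W₁..W₂)·(W₃..W₅) → 230+676+23·2·14 = 1550; k=3: (W₁..W₃)·(W₄..W₅) → 782+2184+23·12·14 = 6830; k=4: (W₁..W₄)·(W₅..W₅) → 1140+0+23·13·14 = 5326.
Best split is after W₂, i.e. k = 2.

2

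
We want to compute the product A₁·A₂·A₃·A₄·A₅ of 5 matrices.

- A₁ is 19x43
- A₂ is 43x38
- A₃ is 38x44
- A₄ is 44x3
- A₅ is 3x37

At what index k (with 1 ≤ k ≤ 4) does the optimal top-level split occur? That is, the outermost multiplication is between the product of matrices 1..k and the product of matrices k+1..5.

4

Adjacent pairs: A₁A₂ = 19·43·38 = 31046; A₂A₃ = 43·38·44 = 71896; A₃A₄ = 38·44·3 = 5016; A₄A₅ = 44·3·37 = 4884.
Length 3: A₁..A₃: k=1: 0+71896+19·43·44=107844; k=2: 31046+0+19·38·44=62814 → min 62814 | A₂..A₄: k=2: 0+5016+43·38·3=9918; k=3: 71896+0+43·44·3=77572 → min 9918 | A₃..A₅: k=3: 0+4884+38·44·37=66748; k=4: 5016+0+38·3·37=9234 → min 9234.
Length 4: A₁..A₄: k=1: 0+9918+19·43·3=12369; k=2: 31046+5016+19·38·3=38228; k=3: 62814+0+19·44·3=65322 → min 12369 | A₂..A₅: k=2: 0+9234+43·38·37=69692; k=3: 71896+4884+43·44·37=146784; k=4: 9918+0+43·3·37=14691 → min 14691.
Top-level splits: k=1: (A₁..A₁)·(A₂..A₅) → 0+14691+19·43·37 = 44920; k=2: (A₁..A₂)·(A₃..A₅) → 31046+9234+19·38·37 = 66994; k=3: (A₁..A₃)·(A₄..A₅) → 62814+4884+19·44·37 = 98630; k=4: (A₁..A₄)·(A₅..A₅) → 12369+0+19·3·37 = 14478.
Best split is after A₄, i.e. k = 4.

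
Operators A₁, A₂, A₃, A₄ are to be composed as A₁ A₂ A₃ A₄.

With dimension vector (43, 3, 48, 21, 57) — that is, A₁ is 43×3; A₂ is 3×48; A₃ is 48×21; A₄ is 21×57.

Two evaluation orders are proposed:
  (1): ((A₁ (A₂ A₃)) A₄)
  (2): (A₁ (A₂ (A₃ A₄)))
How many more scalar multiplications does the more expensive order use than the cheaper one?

15813

Order (1) = ((A₁ (A₂ A₃)) A₄): (A₂ A₃): 3×48 by 48×21 → 3×21, cost 3·48·21 = 3024; (A₁ (A₂ A₃)): 43×3 by 3×21 → 43×21, cost 43·3·21 = 2709; cumulative 5733; ((A₁ (A₂ A₃)) A₄): 43×21 by 21×57 → 43×57, cost 43·21·57 = 51471; cumulative 57204. Total 57204.
Order (2) = (A₁ (A₂ (A₃ A₄))): (A₃ A₄): 48×21 by 21×57 → 48×57, cost 48·21·57 = 57456; (A₂ (A₃ A₄)): 3×48 by 48×57 → 3×57, cost 3·48·57 = 8208; cumulative 65664; (A₁ (A₂ (A₃ A₄))): 43×3 by 3×57 → 43×57, cost 43·3·57 = 7353; cumulative 73017. Total 73017.
Difference: |57204 − 73017| = 15813.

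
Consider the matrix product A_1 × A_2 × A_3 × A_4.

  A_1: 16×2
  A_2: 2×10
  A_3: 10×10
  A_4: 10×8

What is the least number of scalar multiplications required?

616

Adjacent pairs: A_1A_2 = 16·2·10 = 320; A_2A_3 = 2·10·10 = 200; A_3A_4 = 10·10·8 = 800.
Length 3: A_1..A_3: k=1: 0+200+16·2·10=520; k=2: 320+0+16·10·10=1920 → min 520 | A_2..A_4: k=2: 0+800+2·10·8=960; k=3: 200+0+2·10·8=360 → min 360.
Length 4: A_1..A_4: k=1: 0+360+16·2·8=616; k=2: 320+800+16·10·8=2400; k=3: 520+0+16·10·8=1800 → min 616.
Optimal order: (A_1 × ((A_2 × A_3) × A_4)) with cost 616.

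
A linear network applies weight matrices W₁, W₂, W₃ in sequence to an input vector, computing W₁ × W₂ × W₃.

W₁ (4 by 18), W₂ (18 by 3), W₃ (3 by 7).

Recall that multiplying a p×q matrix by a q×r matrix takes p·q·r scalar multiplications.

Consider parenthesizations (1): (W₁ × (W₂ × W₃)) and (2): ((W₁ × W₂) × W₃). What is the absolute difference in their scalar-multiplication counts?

Order (1) = (W₁ × (W₂ × W₃)): (W₂ × W₃): 18×3 by 3×7 → 18×7, cost 18·3·7 = 378; (W₁ × (W₂ × W₃)): 4×18 by 18×7 → 4×7, cost 4·18·7 = 504; cumulative 882. Total 882.
Order (2) = ((W₁ × W₂) × W₃): (W₁ × W₂): 4×18 by 18×3 → 4×3, cost 4·18·3 = 216; ((W₁ × W₂) × W₃): 4×3 by 3×7 → 4×7, cost 4·3·7 = 84; cumulative 300. Total 300.
Difference: |882 − 300| = 582.

582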